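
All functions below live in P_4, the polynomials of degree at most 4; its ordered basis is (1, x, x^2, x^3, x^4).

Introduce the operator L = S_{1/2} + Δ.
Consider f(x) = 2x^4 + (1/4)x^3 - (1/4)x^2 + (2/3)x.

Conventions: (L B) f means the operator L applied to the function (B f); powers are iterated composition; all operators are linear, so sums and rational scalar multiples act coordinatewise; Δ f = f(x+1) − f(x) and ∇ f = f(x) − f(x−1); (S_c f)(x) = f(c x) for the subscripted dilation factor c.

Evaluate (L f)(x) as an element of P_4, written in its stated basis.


the image equals g(x) = (1/8)x^4 + (257/32)x^3 + (203/16)x^2 + (103/12)x + 8/3

S_{1/2} f = (1/8)x^4 + (1/32)x^3 - (1/16)x^2 + (1/3)x
Δ f = 8x^3 + (51/4)x^2 + (33/4)x + 8/3
(S_{1/2} + Δ) f = (1/8)x^4 + (257/32)x^3 + (203/16)x^2 + (103/12)x + 8/3


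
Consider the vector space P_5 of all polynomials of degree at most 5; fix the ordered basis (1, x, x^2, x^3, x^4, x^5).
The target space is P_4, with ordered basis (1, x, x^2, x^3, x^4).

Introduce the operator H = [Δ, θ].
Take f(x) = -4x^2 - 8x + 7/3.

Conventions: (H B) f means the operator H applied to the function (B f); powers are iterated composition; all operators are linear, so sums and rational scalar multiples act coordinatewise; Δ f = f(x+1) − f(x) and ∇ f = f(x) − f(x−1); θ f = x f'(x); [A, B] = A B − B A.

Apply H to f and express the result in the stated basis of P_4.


the image equals g(x) = -8x - 16

θ f = -8x^2 - 8x
Δ θ f = -16x - 16
Δ f = -8x - 12
θ Δ f = -8x
[Δ, θ] f = -8x - 16


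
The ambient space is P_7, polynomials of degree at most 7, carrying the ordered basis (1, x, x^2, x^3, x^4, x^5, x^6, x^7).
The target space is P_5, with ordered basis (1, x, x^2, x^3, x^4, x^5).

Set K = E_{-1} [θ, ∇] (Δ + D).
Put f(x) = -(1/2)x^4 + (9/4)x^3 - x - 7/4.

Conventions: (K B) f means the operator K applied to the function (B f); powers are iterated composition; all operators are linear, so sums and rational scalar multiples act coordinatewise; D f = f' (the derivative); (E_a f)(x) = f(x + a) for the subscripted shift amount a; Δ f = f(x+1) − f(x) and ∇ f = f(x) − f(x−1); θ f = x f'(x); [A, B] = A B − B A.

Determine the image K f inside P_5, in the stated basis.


Δ f = -2x^3 + (15/4)x^2 + (19/4)x + 3/4
D f = -2x^3 + (27/4)x^2 - 1
(Δ + D) f = -4x^3 + (21/2)x^2 + (19/4)x - 1/4
∇ (Δ + D) f = -12x^2 + 33x - 39/4
θ ∇ (Δ + D) f = -24x^2 + 33x
θ (Δ + D) f = -12x^3 + 21x^2 + (19/4)x
∇ θ (Δ + D) f = -36x^2 + 78x - 113/4
[θ, ∇] (Δ + D) f = 12x^2 - 45x + 113/4
E_{-1} [θ, ∇] (Δ + D) f = 12x^2 - 69x + 341/4

the result is g(x) = 12x^2 - 69x + 341/4


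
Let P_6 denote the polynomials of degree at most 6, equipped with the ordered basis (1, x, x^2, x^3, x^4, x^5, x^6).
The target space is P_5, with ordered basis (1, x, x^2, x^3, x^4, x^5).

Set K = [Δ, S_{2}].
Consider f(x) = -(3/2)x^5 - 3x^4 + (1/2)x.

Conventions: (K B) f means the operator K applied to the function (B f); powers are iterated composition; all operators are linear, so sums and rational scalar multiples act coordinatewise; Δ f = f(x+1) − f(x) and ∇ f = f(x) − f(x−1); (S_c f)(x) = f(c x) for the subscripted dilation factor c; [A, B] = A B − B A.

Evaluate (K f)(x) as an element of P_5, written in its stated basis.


S_{2} f = -48x^5 - 48x^4 + x
Δ S_{2} f = -240x^4 - 672x^3 - 768x^2 - 432x - 95
Δ f = -(15/2)x^4 - 27x^3 - 33x^2 - (39/2)x - 4
S_{2} Δ f = -120x^4 - 216x^3 - 132x^2 - 39x - 4
[Δ, S_{2}] f = -120x^4 - 456x^3 - 636x^2 - 393x - 91

the result is g(x) = -120x^4 - 456x^3 - 636x^2 - 393x - 91


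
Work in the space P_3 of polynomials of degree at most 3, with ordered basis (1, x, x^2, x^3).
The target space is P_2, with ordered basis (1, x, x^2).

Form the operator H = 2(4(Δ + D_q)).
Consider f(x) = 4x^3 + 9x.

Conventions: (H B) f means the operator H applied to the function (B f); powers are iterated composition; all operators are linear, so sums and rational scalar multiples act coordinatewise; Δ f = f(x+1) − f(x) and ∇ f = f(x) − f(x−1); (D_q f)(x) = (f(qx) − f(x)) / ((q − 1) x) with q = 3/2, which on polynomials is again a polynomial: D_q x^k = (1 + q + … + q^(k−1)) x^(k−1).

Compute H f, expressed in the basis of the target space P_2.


the result is g(x) = 248x^2 + 96x + 176

Δ f = 12x^2 + 12x + 13
D_q f = 19x^2 + 9
(Δ + D_q) f = 31x^2 + 12x + 22
(4(Δ + D_q)) f = 124x^2 + 48x + 88
(2(4(Δ + D_q))) f = 248x^2 + 96x + 176


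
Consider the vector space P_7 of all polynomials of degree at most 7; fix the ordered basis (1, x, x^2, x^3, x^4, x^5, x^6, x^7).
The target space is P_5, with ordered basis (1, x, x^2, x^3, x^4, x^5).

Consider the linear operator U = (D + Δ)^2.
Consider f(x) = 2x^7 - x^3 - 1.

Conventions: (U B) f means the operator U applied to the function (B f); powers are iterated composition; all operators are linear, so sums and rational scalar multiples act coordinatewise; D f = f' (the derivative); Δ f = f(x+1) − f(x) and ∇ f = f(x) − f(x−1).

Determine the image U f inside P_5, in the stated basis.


D f = 14x^6 - 3x^2
Δ f = 14x^6 + 42x^5 + 70x^4 + 70x^3 + 39x^2 + 11x + 1
(D + Δ) f = 28x^6 + 42x^5 + 70x^4 + 70x^3 + 36x^2 + 11x + 1
D (D + Δ) f = 168x^5 + 210x^4 + 280x^3 + 210x^2 + 72x + 11
Δ (D + Δ) f = 168x^5 + 630x^4 + 1260x^3 + 1470x^2 + 940x + 257
(D + Δ) (D + Δ) f = 336x^5 + 840x^4 + 1540x^3 + 1680x^2 + 1012x + 268

g(x) = 336x^5 + 840x^4 + 1540x^3 + 1680x^2 + 1012x + 268


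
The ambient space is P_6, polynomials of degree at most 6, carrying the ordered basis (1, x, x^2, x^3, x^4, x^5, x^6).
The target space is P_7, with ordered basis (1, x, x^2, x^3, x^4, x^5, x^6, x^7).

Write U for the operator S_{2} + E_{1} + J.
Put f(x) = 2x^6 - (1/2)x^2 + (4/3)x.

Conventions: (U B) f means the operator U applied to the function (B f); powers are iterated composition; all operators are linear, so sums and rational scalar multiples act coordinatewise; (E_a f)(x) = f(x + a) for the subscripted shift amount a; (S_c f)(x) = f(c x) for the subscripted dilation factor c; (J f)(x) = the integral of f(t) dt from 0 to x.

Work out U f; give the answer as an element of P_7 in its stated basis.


S_{2} f = 128x^6 - 2x^2 + (8/3)x
E_{1} f = 2x^6 + 12x^5 + 30x^4 + 40x^3 + (59/2)x^2 + (37/3)x + 17/6
J f = (2/7)x^7 - (1/6)x^3 + (2/3)x^2
(S_{2} + E_{1} + J) f = (2/7)x^7 + 130x^6 + 12x^5 + 30x^4 + (239/6)x^3 + (169/6)x^2 + 15x + 17/6

g(x) = (2/7)x^7 + 130x^6 + 12x^5 + 30x^4 + (239/6)x^3 + (169/6)x^2 + 15x + 17/6


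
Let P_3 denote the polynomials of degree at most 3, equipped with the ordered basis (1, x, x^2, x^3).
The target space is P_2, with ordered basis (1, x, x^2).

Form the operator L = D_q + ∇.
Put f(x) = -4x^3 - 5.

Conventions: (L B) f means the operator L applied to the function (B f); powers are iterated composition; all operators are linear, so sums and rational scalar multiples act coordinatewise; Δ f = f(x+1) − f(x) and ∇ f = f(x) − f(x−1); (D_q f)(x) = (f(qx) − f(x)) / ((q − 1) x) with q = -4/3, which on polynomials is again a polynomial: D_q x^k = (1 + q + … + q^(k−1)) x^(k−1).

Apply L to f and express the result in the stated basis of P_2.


the image equals g(x) = -(160/9)x^2 + 12x - 4

D_q f = -(52/9)x^2
∇ f = -12x^2 + 12x - 4
(D_q + ∇) f = -(160/9)x^2 + 12x - 4


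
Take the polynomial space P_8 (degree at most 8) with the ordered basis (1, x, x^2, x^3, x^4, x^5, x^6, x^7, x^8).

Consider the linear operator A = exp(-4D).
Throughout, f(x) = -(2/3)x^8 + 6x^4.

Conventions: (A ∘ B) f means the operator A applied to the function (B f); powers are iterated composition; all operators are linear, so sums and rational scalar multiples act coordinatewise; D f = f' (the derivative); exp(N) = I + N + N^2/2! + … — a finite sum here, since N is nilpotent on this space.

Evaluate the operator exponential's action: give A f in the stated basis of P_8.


g(x) = -(2/3)x^8 + (64/3)x^7 - (896/3)x^6 + (7168/3)x^5 - (35822/3)x^4 + (114400/3)x^3 - (227648/3)x^2 + (257536/3)x - 126464/3

order-1 term: (64/3)x^7 - 96x^3
order-2 term: -(896/3)x^6 + 576x^2
order-3 term: (7168/3)x^5 - 1536x
order-4 term: -(35840/3)x^4 + 1536
order-5 term: (114688/3)x^3
order-6 term: -(229376/3)x^2
order-7 term: (262144/3)x
order-8 term: -131072/3
the series for exp(-4D) f terminates at order 8
exp(-4D) f = -(2/3)x^8 + (64/3)x^7 - (896/3)x^6 + (7168/3)x^5 - (35822/3)x^4 + (114400/3)x^3 - (227648/3)x^2 + (257536/3)x - 126464/3


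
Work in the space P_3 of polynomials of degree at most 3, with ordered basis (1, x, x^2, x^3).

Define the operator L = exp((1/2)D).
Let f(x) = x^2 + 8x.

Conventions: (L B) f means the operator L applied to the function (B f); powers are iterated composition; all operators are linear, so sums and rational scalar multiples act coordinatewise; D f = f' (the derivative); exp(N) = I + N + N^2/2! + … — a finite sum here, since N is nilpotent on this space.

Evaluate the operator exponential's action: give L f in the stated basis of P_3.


order-1 term: x + 4
order-2 term: 1/4
the series for exp((1/2)D) f terminates at order 2
exp((1/2)D) f = x^2 + 9x + 17/4

the result is g(x) = x^2 + 9x + 17/4


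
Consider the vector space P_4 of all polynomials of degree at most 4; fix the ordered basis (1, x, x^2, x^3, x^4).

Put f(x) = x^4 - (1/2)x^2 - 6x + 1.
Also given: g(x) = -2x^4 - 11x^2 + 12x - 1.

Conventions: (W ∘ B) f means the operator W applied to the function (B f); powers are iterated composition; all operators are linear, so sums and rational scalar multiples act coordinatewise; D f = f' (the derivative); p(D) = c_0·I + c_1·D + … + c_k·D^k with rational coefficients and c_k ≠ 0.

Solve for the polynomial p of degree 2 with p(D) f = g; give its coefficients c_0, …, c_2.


D^0 f = x^4 - (1/2)x^2 - 6x + 1
D^1 f = 4x^3 - x - 6
D^2 f = 12x^2 - 1
matching coefficients of g against c_0 f + c_1 Df + … from the top degree down determines the c_i
solution: c_0 = -2, c_1 = 0, c_2 = -1

c_0 = -2, c_1 = 0, c_2 = -1


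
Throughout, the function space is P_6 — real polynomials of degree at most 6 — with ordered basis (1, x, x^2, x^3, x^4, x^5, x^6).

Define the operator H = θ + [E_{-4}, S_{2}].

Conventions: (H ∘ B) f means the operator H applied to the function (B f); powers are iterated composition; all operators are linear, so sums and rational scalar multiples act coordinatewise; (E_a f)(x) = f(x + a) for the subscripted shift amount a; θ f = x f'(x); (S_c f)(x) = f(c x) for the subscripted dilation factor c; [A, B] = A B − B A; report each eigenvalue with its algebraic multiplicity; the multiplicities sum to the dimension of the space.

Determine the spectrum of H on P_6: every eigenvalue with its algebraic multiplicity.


image of 1: 0
image of x: x - 4
image of x^2: 2x^2 - 16x + 48
image of x^3: 3x^3 - 48x^2 + 288x - 448
image of x^4: 4x^4 - 128x^3 + 1152x^2 - 3584x + 3840
image of x^5: 5x^5 - 320x^4 + 3840x^3 - 17920x^2 + 38400x - 31744
image of x^6: 6x^6 - 768x^5 + 11520x^4 - 71680x^3 + 230400x^2 - 380928x + 258048
the matrix is upper triangular; its diagonal is (0, 1, 2, 3, 4, 5, 6)
for a triangular matrix the eigenvalues are the diagonal entries, with algebraic multiplicity their repetition count

λ = 0 (multiplicity 1), λ = 1 (multiplicity 1), λ = 2 (multiplicity 1), λ = 3 (multiplicity 1), λ = 4 (multiplicity 1), λ = 5 (multiplicity 1), λ = 6 (multiplicity 1)


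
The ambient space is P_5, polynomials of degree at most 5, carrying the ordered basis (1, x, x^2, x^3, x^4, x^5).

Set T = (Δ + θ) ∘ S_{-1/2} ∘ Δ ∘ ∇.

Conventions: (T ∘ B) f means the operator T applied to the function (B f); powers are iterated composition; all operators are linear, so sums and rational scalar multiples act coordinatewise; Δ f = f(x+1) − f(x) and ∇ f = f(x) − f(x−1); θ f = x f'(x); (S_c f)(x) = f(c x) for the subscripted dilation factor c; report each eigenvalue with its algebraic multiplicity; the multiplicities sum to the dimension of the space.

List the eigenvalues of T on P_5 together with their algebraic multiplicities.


λ = 0 (multiplicity 6)

image of 1: 0
image of x: 0
image of x^2: 0
image of x^3: -3x - 3
image of x^4: 6x^2 + 6x + 3
image of x^5: -(15/2)x^3 - (15/2)x^2 - (25/2)x - 15/2
the matrix is upper triangular; its diagonal is (0, 0, 0, 0, 0, 0)
for a triangular matrix the eigenvalues are the diagonal entries, with algebraic multiplicity their repetition count


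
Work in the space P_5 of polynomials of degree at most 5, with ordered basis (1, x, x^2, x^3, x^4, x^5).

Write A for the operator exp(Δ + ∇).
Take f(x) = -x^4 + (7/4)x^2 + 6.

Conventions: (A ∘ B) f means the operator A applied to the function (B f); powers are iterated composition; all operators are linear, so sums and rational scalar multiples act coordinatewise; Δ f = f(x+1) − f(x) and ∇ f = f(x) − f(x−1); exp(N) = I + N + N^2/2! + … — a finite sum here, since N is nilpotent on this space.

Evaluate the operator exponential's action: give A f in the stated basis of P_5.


the result is g(x) = -x^4 - 8x^3 - (89/4)x^2 - 33x - 19

order-1 term: -8x^3 - x
order-2 term: -24x^2 - 9
order-3 term: -32x
order-4 term: -16
the series for exp(Δ + ∇) f terminates at order 4
exp(Δ + ∇) f = -x^4 - 8x^3 - (89/4)x^2 - 33x - 19


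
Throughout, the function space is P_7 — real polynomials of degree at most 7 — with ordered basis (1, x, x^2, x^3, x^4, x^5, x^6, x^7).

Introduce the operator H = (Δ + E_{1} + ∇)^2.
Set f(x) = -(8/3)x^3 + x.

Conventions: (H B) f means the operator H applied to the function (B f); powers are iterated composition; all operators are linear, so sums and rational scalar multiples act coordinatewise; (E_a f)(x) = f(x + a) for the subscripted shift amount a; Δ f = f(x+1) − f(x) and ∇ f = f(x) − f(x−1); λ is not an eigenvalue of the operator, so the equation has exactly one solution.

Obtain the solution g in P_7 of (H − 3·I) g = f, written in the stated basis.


write g with unknown coordinates in the stated basis and equate coefficients in (H − 3·I) g = f
solving from the highest basis element down gives g = (4/3)x^3 + 12x^2 + (223/2)x + 941/2
check: H g = (4/3)x^3 + 36x^2 + (671/2)x + 2823/2
so H g − 3·g = -(8/3)x^3 + x = f ✓

the result is g(x) = (4/3)x^3 + 12x^2 + (223/2)x + 941/2


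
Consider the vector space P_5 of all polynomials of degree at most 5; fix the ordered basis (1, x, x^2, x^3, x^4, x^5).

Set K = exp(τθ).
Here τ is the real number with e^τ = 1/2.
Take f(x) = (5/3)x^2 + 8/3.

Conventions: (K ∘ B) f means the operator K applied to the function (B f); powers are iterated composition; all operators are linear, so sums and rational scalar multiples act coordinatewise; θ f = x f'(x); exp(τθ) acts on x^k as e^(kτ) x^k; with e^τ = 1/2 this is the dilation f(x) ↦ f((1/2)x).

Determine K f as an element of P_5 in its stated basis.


g(x) = (5/12)x^2 + 8/3

exp(τθ) x^k = e^(kτ) x^k; with e^τ = 1/2 this sends x^k to (1/2)^k x^k
x^2 ↦ 1/4 x^2
applying this coordinatewise to f: exp(τθ) f = (5/12)x^2 + 8/3


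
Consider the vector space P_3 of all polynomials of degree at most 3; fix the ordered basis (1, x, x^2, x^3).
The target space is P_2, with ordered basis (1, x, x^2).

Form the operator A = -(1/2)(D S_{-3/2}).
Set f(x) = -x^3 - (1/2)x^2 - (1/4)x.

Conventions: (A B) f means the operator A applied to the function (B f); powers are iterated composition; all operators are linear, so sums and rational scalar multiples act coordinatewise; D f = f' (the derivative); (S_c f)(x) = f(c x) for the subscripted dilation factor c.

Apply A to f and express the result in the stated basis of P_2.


S_{-3/2} f = (27/8)x^3 - (9/8)x^2 + (3/8)x
D S_{-3/2} f = (81/8)x^2 - (9/4)x + 3/8
(-(1/2)(D S_{-3/2})) f = -(81/16)x^2 + (9/8)x - 3/16

the result is g(x) = -(81/16)x^2 + (9/8)x - 3/16


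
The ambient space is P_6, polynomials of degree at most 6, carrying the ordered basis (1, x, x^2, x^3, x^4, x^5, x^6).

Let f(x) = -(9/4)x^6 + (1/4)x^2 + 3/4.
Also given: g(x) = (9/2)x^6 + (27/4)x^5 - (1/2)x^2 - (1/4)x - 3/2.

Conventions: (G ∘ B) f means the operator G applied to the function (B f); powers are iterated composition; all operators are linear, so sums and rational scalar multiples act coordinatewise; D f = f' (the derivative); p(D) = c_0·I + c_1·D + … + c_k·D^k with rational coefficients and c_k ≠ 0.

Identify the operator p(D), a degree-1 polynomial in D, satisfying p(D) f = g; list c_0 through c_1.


p(D) = -2·I − (1/2)·D, i.e. c_0 = -2, c_1 = -1/2

D^0 f = -(9/4)x^6 + (1/4)x^2 + 3/4
D^1 f = -(27/2)x^5 + (1/2)x
matching coefficients of g against c_0 f + c_1 Df + … from the top degree down determines the c_i
solution: c_0 = -2, c_1 = -1/2


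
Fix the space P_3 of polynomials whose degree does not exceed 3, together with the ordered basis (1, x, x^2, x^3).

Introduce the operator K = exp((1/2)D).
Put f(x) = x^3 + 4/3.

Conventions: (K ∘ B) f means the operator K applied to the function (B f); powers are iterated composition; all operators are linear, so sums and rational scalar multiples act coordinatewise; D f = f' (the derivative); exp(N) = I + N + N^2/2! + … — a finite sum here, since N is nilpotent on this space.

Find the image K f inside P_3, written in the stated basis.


the result is g(x) = x^3 + (3/2)x^2 + (3/4)x + 35/24

order-1 term: (3/2)x^2
order-2 term: (3/4)x
order-3 term: 1/8
the series for exp((1/2)D) f terminates at order 3
exp((1/2)D) f = x^3 + (3/2)x^2 + (3/4)x + 35/24


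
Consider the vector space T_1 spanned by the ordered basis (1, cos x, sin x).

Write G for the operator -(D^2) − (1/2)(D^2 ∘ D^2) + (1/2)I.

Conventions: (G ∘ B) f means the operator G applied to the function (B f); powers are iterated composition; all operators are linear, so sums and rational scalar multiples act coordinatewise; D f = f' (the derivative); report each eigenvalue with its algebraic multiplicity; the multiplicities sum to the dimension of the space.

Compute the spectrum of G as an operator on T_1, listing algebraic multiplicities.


image of 1: 1/2
image of cos x: cos x
image of sin x: sin x
the matrix is diagonal; its diagonal is (1/2, 1, 1)
for a triangular matrix the eigenvalues are the diagonal entries, with algebraic multiplicity their repetition count

λ = 1/2 (multiplicity 1), λ = 1 (multiplicity 2)


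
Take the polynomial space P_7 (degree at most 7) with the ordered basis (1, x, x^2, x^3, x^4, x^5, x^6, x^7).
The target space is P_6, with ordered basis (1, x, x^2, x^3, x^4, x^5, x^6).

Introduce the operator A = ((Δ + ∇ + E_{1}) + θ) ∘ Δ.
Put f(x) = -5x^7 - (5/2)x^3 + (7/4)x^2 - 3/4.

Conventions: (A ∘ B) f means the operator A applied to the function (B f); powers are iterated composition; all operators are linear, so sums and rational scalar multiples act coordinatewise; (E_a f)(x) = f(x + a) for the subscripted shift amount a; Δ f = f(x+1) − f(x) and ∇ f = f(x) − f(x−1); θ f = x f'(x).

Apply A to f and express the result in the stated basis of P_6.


Δ f = -35x^6 - 105x^5 - 175x^4 - 175x^3 - (225/2)x^2 - 39x - 23/4
Δ Δ f = -210x^5 - 1050x^4 - 2450x^3 - 3150x^2 - 2185x - 1283/2
∇ Δ f = -210x^5 - 350x^3 - 85x + 7/2
E_{1} Δ f = -35x^6 - 315x^5 - 1225x^4 - 2625x^3 - (6525/2)x^2 - 2224x - 2589/4
(Δ + ∇ + E_{1}) Δ f = -35x^6 - 735x^5 - 2275x^4 - 5425x^3 - (12825/2)x^2 - 4494x - 5141/4
θ Δ f = -210x^6 - 525x^5 - 700x^4 - 525x^3 - 225x^2 - 39x
((Δ + ∇ + E_{1}) + θ) Δ f = -245x^6 - 1260x^5 - 2975x^4 - 5950x^3 - (13275/2)x^2 - 4533x - 5141/4

g(x) = -245x^6 - 1260x^5 - 2975x^4 - 5950x^3 - (13275/2)x^2 - 4533x - 5141/4


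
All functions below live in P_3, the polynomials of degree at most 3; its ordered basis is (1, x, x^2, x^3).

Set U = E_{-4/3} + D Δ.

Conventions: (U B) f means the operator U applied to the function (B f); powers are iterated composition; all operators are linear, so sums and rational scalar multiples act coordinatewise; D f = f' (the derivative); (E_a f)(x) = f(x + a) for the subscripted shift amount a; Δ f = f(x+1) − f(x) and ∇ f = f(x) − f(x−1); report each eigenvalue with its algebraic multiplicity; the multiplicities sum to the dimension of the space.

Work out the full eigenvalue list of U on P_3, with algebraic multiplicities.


image of 1: 1
image of x: x - 4/3
image of x^2: x^2 - (8/3)x + 34/9
image of x^3: x^3 - 4x^2 + (34/3)x + 17/27
the matrix is upper triangular; its diagonal is (1, 1, 1, 1)
for a triangular matrix the eigenvalues are the diagonal entries, with algebraic multiplicity their repetition count

λ = 1 (multiplicity 4)


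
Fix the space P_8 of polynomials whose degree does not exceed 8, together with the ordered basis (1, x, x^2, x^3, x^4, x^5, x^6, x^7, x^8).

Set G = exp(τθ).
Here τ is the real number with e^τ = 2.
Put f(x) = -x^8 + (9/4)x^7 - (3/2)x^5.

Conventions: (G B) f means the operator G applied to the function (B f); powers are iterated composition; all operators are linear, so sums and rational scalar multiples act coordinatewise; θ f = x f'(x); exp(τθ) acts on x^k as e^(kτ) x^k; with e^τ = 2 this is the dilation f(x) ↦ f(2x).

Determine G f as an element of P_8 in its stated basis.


g(x) = -256x^8 + 288x^7 - 48x^5

exp(τθ) x^k = e^(kτ) x^k; with e^τ = 2 this sends x^k to 2^k x^k
x^5 ↦ 32 x^5
x^7 ↦ 128 x^7
x^8 ↦ 256 x^8
applying this coordinatewise to f: exp(τθ) f = -256x^8 + 288x^7 - 48x^5


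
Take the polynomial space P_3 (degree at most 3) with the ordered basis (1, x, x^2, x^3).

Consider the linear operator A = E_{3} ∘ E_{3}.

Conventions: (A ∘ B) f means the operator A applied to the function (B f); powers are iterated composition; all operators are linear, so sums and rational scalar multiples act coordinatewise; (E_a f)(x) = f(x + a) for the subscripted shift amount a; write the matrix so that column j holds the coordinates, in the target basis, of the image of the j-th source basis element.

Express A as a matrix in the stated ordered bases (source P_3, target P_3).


the matrix is [[1, 6, 36, 216]; [0, 1, 12, 108]; [0, 0, 1, 18]; [0, 0, 0, 1]] (rows listed top to bottom)

image of 1: 1
image of x: x + 6
image of x^2: x^2 + 12x + 36
image of x^3: x^3 + 18x^2 + 108x + 216
each image's coordinates form column j of the matrix


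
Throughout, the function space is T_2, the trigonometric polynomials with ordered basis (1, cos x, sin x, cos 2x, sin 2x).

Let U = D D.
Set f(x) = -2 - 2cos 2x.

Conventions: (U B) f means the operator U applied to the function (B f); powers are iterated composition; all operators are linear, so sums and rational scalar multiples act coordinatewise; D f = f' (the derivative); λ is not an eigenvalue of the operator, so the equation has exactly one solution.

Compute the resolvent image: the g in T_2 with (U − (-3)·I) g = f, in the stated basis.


write g with unknown coordinates in the stated basis and equate coefficients in (U − (-3)·I) g = f
solving from the highest basis element down gives g = -2/3 + 2cos 2x
check: U g = -8cos 2x
so U g − (-3)·g = -2 - 2cos 2x = f ✓

g(x) = -2/3 + 2cos 2x


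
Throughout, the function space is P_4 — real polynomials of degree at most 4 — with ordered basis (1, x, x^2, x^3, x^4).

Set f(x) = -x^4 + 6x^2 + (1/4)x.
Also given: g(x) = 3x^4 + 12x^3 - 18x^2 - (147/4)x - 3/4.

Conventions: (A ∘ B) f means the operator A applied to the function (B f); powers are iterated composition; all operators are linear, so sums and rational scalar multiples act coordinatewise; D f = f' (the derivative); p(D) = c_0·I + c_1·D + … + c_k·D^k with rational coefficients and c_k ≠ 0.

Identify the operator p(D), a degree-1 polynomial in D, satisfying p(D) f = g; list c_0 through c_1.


D^0 f = -x^4 + 6x^2 + (1/4)x
D^1 f = -4x^3 + 12x + 1/4
matching coefficients of g against c_0 f + c_1 Df + … from the top degree down determines the c_i
solution: c_0 = -3, c_1 = -3

c_0 = -3, c_1 = -3


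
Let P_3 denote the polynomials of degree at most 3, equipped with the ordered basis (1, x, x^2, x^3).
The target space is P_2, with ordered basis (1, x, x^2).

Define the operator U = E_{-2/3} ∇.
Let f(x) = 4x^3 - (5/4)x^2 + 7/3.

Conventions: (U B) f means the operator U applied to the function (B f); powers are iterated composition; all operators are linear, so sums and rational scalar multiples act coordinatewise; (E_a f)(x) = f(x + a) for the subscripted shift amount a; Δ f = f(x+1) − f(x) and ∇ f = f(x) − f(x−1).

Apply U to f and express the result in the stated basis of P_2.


the result is g(x) = 12x^2 - (61/2)x + 81/4

∇ f = 12x^2 - (29/2)x + 21/4
E_{-2/3} ∇ f = 12x^2 - (61/2)x + 81/4


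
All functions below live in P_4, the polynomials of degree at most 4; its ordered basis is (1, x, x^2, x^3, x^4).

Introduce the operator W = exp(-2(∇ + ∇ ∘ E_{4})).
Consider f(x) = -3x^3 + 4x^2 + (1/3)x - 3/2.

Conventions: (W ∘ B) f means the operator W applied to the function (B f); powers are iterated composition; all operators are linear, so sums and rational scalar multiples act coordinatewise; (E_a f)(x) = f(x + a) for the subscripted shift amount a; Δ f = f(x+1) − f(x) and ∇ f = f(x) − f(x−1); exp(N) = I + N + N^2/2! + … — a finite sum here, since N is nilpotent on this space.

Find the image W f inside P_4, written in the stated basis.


order-1 term: 36x^2 + 76x + 536/3
order-2 term: -144x - 368
order-3 term: 192
the series for exp(-2(∇ + ∇ ∘ E_{4})) f terminates at order 3
exp(-2(∇ + ∇ ∘ E_{4})) f = -3x^3 + 40x^2 - (203/3)x + 7/6

g(x) = -3x^3 + 40x^2 - (203/3)x + 7/6


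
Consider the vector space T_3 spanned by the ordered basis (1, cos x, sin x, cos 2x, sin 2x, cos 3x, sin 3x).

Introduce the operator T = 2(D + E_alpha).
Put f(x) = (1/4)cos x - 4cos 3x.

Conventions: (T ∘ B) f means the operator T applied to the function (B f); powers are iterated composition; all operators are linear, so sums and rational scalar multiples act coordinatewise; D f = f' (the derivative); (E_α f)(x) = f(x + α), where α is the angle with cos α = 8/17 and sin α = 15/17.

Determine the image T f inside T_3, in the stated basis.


the result is g(x) = (4/17)cos x - (16/17)sin x + (39104/4913)cos 3x + (113952/4913)sin 3x

D f = -(1/4)sin x + 12sin 3x
E_alpha f = (2/17)cos x - (15/68)sin x + (19552/4913)cos 3x - (1980/4913)sin 3x
(D + E_alpha) f = (2/17)cos x - (8/17)sin x + (19552/4913)cos 3x + (56976/4913)sin 3x
(2(D + E_alpha)) f = (4/17)cos x - (16/17)sin x + (39104/4913)cos 3x + (113952/4913)sin 3x


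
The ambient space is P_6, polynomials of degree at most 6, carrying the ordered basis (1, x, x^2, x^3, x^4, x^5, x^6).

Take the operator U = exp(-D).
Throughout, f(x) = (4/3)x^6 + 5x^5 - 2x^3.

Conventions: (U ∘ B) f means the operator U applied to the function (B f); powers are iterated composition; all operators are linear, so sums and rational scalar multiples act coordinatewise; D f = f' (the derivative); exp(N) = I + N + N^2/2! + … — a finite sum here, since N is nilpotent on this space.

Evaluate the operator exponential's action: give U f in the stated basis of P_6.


order-1 term: -8x^5 - 25x^4 + 6x^2
order-2 term: 20x^4 + 50x^3 - 6x
order-3 term: -(80/3)x^3 - 50x^2 + 2
order-4 term: 20x^2 + 25x
order-5 term: -8x - 5
order-6 term: 4/3
the series for exp(-D) f terminates at order 6
exp(-D) f = (4/3)x^6 - 3x^5 - 5x^4 + (64/3)x^3 - 24x^2 + 11x - 5/3

the image equals g(x) = (4/3)x^6 - 3x^5 - 5x^4 + (64/3)x^3 - 24x^2 + 11x - 5/3


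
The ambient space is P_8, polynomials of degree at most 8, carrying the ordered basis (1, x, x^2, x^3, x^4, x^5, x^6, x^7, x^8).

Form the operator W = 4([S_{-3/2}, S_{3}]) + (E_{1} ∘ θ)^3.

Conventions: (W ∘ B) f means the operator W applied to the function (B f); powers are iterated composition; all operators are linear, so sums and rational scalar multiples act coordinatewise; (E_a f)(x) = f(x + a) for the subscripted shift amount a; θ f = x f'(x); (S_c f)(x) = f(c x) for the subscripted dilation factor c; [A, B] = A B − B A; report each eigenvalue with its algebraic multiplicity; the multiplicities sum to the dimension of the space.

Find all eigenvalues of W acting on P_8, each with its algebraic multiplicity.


image of 1: 0
image of x: x + 1
image of x^2: 8x^2 + 28x + 20
image of x^3: 27x^3 + 171x^2 + 333x + 189
image of x^4: 64x^4 + 592x^3 + 1968x^2 + 2736x + 1296
image of x^5: 125x^5 + 1525x^4 + 7250x^3 + 16650x^2 + 18225x + 7425
image of x^6: 216x^6 + 3276x^5 + 20340x^4 + 65880x^3 + 116640x^2 + 105948x + 37908
image of x^7: 343x^7 + 6223x^6 + 47775x^5 + 200655x^4 + 496125x^3 + 718389x^2 + 559629x + 178605
image of x^8: 512x^8 + 10816x^7 + 99008x^6 + 512064x^5 + 1632960x^4 + 3278016x^3 + 4027968x^2 + 2752704x + 793152
the matrix is upper triangular; its diagonal is (0, 1, 8, 27, 64, 125, 216, 343, 512)
for a triangular matrix the eigenvalues are the diagonal entries, with algebraic multiplicity their repetition count

λ = 0 (multiplicity 1), λ = 1 (multiplicity 1), λ = 8 (multiplicity 1), λ = 27 (multiplicity 1), λ = 64 (multiplicity 1), λ = 125 (multiplicity 1), λ = 216 (multiplicity 1), λ = 343 (multiplicity 1), λ = 512 (multiplicity 1)


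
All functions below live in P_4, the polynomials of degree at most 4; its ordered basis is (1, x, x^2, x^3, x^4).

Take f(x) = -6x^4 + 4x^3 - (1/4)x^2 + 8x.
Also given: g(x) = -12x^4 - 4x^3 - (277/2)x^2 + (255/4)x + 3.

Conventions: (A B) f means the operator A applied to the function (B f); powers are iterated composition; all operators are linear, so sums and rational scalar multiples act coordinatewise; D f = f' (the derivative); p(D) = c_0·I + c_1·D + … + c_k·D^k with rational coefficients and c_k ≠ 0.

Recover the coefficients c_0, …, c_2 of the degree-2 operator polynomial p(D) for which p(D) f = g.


D^0 f = -6x^4 + 4x^3 - (1/4)x^2 + 8x
D^1 f = -24x^3 + 12x^2 - (1/2)x + 8
D^2 f = -72x^2 + 24x - 1/2
matching coefficients of g against c_0 f + c_1 Df + … from the top degree down determines the c_i
solution: c_0 = 2, c_1 = 1/2, c_2 = 2

p(D) = 2·I + (1/2)·D + 2·D^2, i.e. c_0 = 2, c_1 = 1/2, c_2 = 2


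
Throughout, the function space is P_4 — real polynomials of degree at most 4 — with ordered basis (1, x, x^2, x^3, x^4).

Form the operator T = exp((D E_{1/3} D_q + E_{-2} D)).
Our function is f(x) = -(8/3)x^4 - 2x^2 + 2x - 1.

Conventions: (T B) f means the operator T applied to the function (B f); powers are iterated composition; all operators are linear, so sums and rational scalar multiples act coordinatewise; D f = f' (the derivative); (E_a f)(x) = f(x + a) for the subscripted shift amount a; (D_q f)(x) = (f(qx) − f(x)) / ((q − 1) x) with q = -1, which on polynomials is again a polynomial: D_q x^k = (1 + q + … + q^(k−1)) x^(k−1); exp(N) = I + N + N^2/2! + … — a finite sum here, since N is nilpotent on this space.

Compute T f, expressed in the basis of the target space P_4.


order-1 term: -(32/3)x^3 + 64x^2 - 132x + 286/3
order-2 term: -16x^2 + (352/3)x - 2354/9
order-3 term: -(32/3)x + 544/9
order-4 term: -8/3
the series for exp((D E_{1/3} D_q + E_{-2} D)) f terminates at order 4
exp((D E_{1/3} D_q + E_{-2} D)) f = -(8/3)x^4 - (32/3)x^3 + 46x^2 - (70/3)x - 985/9

the result is g(x) = -(8/3)x^4 - (32/3)x^3 + 46x^2 - (70/3)x - 985/9


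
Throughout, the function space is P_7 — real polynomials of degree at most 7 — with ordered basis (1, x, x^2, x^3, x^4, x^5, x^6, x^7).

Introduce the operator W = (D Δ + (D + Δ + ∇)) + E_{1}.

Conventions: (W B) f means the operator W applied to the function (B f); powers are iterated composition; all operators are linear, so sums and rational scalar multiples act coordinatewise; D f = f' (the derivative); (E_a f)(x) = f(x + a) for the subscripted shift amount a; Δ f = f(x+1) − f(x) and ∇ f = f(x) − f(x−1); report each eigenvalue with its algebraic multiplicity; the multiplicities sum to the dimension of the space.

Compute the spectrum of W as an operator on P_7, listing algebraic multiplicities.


λ = 1 (multiplicity 8)

image of 1: 1
image of x: x + 4
image of x^2: x^2 + 8x + 3
image of x^3: x^3 + 12x^2 + 9x + 6
image of x^4: x^4 + 16x^3 + 18x^2 + 24x + 5
image of x^5: x^5 + 20x^4 + 30x^3 + 60x^2 + 25x + 8
image of x^6: x^6 + 24x^5 + 45x^4 + 120x^3 + 75x^2 + 48x + 7
image of x^7: x^7 + 28x^6 + 63x^5 + 210x^4 + 175x^3 + 168x^2 + 49x + 10
the matrix is upper triangular; its diagonal is (1, 1, 1, 1, 1, 1, 1, 1)
for a triangular matrix the eigenvalues are the diagonal entries, with algebraic multiplicity their repetition count


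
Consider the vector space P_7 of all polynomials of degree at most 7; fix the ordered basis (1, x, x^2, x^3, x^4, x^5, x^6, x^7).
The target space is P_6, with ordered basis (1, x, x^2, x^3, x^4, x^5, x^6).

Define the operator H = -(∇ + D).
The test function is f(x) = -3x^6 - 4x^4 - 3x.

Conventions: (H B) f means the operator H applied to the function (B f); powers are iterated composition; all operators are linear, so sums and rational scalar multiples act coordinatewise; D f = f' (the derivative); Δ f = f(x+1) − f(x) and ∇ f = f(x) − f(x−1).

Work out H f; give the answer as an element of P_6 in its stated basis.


∇ f = -18x^5 + 45x^4 - 76x^3 + 69x^2 - 34x + 4
D f = -18x^5 - 16x^3 - 3
(∇ + D) f = -36x^5 + 45x^4 - 92x^3 + 69x^2 - 34x + 1
(-(∇ + D)) f = 36x^5 - 45x^4 + 92x^3 - 69x^2 + 34x - 1

g(x) = 36x^5 - 45x^4 + 92x^3 - 69x^2 + 34x - 1


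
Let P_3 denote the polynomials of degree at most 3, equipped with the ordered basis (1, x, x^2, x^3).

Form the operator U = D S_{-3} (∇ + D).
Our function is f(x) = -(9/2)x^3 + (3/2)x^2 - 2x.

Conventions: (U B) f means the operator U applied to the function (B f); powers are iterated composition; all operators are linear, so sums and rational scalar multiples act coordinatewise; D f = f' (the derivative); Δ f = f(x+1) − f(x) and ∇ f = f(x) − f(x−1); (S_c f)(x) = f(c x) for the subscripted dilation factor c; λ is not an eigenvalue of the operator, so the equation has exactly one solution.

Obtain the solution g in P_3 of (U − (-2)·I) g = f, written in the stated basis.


g(x) = -(9/4)x^3 + (3/4)x^2 + (241/2)x + 117/8

write g with unknown coordinates in the stated basis and equate coefficients in (U − (-2)·I) g = f
solving from the highest basis element down gives g = -(9/4)x^3 + (3/4)x^2 + (241/2)x + 117/8
check: U g = -243x - 117/4
so U g − (-2)·g = -(9/2)x^3 + (3/2)x^2 - 2x = f ✓


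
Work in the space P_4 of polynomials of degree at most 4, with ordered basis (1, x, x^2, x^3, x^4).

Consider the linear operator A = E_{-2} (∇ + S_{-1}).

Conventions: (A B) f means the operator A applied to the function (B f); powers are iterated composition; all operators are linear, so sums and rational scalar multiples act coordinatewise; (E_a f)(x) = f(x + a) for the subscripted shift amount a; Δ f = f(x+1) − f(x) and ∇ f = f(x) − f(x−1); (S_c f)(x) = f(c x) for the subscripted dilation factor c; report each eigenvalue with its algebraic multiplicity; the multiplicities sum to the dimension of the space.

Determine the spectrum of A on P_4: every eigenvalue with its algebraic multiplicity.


λ = -1 (multiplicity 2), λ = 1 (multiplicity 3)

image of 1: 1
image of x: -x + 3
image of x^2: x^2 - 2x - 1
image of x^3: -x^3 + 9x^2 - 27x + 27
image of x^4: x^4 - 4x^3 - 6x^2 + 44x - 49
the matrix is upper triangular; its diagonal is (1, -1, 1, -1, 1)
for a triangular matrix the eigenvalues are the diagonal entries, with algebraic multiplicity their repetition count


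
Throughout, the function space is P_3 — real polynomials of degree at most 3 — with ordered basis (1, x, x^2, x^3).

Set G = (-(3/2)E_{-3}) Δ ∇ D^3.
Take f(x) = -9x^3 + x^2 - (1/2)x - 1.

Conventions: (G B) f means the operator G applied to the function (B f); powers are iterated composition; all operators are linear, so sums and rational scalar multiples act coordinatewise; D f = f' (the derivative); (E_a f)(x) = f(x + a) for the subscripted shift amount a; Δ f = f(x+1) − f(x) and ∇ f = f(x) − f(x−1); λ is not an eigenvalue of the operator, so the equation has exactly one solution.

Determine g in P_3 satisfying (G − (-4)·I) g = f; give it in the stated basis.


write g with unknown coordinates in the stated basis and equate coefficients in (G − (-4)·I) g = f
solving from the highest basis element down gives g = -(9/4)x^3 + (1/4)x^2 - (1/8)x - 1/4
check: G g = 0
so G g − (-4)·g = -9x^3 + x^2 - (1/2)x - 1 = f ✓

g(x) = -(9/4)x^3 + (1/4)x^2 - (1/8)x - 1/4


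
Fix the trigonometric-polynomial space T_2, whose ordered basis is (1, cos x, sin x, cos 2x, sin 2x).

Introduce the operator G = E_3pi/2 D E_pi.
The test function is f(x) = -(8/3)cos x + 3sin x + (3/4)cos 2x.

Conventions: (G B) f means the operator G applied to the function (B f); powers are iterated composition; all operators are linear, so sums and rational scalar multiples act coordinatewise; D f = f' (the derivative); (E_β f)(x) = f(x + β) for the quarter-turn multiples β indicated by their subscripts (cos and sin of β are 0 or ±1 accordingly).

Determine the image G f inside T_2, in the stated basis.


E_pi f = (8/3)cos x - 3sin x + (3/4)cos 2x
D E_pi f = -3cos x - (8/3)sin x - (3/2)sin 2x
E_3pi/2 D E_pi f = (8/3)cos x - 3sin x + (3/2)sin 2x

the result is g(x) = (8/3)cos x - 3sin x + (3/2)sin 2x


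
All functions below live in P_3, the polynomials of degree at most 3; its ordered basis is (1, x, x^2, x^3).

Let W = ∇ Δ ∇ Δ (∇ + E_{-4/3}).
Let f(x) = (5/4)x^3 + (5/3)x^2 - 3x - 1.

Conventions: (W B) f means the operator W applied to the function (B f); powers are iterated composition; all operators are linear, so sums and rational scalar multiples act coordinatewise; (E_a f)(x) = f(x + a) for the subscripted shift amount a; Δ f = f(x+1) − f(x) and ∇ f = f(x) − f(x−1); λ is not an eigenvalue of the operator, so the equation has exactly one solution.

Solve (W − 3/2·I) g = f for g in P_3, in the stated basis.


write g with unknown coordinates in the stated basis and equate coefficients in (W − 3/2·I) g = f
solving from the highest basis element down gives g = -(5/6)x^3 - (10/9)x^2 + 2x + 2/3
check: W g = 0
so W g − 3/2·g = (5/4)x^3 + (5/3)x^2 - 3x - 1 = f ✓

the result is g(x) = -(5/6)x^3 - (10/9)x^2 + 2x + 2/3


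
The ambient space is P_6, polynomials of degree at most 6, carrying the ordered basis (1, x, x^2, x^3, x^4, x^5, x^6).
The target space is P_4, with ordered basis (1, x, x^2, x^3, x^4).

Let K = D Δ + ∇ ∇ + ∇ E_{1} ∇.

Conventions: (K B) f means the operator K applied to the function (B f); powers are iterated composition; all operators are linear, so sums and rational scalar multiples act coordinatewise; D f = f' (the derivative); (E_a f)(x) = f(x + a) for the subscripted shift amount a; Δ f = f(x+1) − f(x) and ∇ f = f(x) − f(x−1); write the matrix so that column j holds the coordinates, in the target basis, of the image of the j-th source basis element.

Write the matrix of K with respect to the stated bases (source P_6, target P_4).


the matrix is [[0, 0, 6, -3, 20, -25, 70]; [0, 0, 0, 18, -12, 100, -150]; [0, 0, 0, 0, 36, -30, 300]; [0, 0, 0, 0, 0, 60, -60]; [0, 0, 0, 0, 0, 0, 90]] (rows listed top to bottom)

image of 1: 0
image of x: 0
image of x^2: 6
image of x^3: 18x - 3
image of x^4: 36x^2 - 12x + 20
image of x^5: 60x^3 - 30x^2 + 100x - 25
image of x^6: 90x^4 - 60x^3 + 300x^2 - 150x + 70
each image's coordinates form column j of the matrix


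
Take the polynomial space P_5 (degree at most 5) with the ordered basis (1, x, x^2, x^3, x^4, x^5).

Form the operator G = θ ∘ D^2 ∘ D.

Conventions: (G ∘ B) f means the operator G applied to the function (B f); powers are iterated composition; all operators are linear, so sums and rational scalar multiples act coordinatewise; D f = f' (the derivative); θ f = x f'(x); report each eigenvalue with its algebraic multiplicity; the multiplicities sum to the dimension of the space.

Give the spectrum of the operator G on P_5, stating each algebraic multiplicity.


image of 1: 0
image of x: 0
image of x^2: 0
image of x^3: 0
image of x^4: 24x
image of x^5: 120x^2
the matrix is upper triangular; its diagonal is (0, 0, 0, 0, 0, 0)
for a triangular matrix the eigenvalues are the diagonal entries, with algebraic multiplicity their repetition count

λ = 0 (multiplicity 6)
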